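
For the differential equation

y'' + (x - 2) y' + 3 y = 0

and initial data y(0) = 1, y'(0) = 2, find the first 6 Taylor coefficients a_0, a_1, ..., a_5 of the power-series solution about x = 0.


Ansatz: y(x) = sum_{n>=0} a_n x^n, so y'(x) = sum_{n>=1} n a_n x^(n-1) and y''(x) = sum_{n>=2} n(n-1) a_n x^(n-2).
Substitute into P(x) y'' + Q(x) y' + R(x) y = 0 with P(x) = 1, Q(x) = x - 2, R(x) = 3, and match powers of x.
Initial conditions: a_0 = 1, a_1 = 2.
Setting the coefficient of each power of x to zero and solving order by order (substituting the coefficients already found):
  x^0: 2 a_2 - 2 a_1 + 3 a_0 = 0  ->  2 a_2 = 2 a_1 - 3 a_0 = 1  ->  a_2 = 1/2
  x^1: 6 a_3 - 4 a_2 + 4 a_1 = 0  ->  6 a_3 = 4 a_2 - 4 a_1 = -6  ->  a_3 = -1
  x^2: 12 a_4 - 6 a_3 + 5 a_2 = 0  ->  12 a_4 = 6 a_3 - 5 a_2 = -17/2  ->  a_4 = -17/24
  x^3: 20 a_5 - 8 a_4 + 6 a_3 = 0  ->  20 a_5 = 8 a_4 - 6 a_3 = 1/3  ->  a_5 = 1/60
Truncated series: y(x) = 1 + 2 x + (1/2) x^2 - x^3 - (17/24) x^4 + (1/60) x^5 + O(x^6).

a_0 = 1; a_1 = 2; a_2 = 1/2; a_3 = -1; a_4 = -17/24; a_5 = 1/60


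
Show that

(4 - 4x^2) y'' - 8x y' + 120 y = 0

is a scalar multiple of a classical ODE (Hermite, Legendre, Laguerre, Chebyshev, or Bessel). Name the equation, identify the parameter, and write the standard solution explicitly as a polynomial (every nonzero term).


All three coefficients share the factor 4; dividing through by 4 gives  (1 - x^2) y'' - 2x y' + 30 y = 0.
This matches the Legendre equation (1 - x^2) y'' - 2x y' + n(n+1) y = 0 (note the -2x y' term) with n(n+1) = 30, so n = 5; the polynomial solution is P_5(x).
With y = sum_k a_k x^k, matching x^k gives (k+2)(k+1) a_{k+2} = [k(k+1) - n(n+1)] a_k = (k - 5)(k + 6) a_k. The right side vanishes at k = 5, so the series with the parity of 5 terminates at degree 5.
Standard normalization (P_n(1) = 1): leading coefficient (2n)!/(2^n (n!)^2) = 3628800/(32*14400) = 63/8, so a_5 = 63/8. Work downward with a_k = (k+1)(k+2) a_{k+2} / ((k - 5)(k + 6)):
  a_3 = (4)(5)(63/8) / ((3 - 5)(3 + 6)) = (315/2)/(-18) = -35/4
  a_1 = (2)(3)(-35/4) / ((1 - 5)(1 + 6)) = (-105/2)/(-28) = 15/8
Hence P_5(x) = 63 x^5/8 - 35 x^3/4 + 15 x/8.

P_5(x); series = 63 x^5/8 - 35 x^3/4 + 15 x/8


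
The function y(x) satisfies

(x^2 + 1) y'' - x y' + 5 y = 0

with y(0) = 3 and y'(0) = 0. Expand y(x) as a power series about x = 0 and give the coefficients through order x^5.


Ansatz: y(x) = sum_{n>=0} a_n x^n, so y'(x) = sum_{n>=1} n a_n x^(n-1) and y''(x) = sum_{n>=2} n(n-1) a_n x^(n-2).
Substitute into P(x) y'' + Q(x) y' + R(x) y = 0 with P(x) = x^2 + 1, Q(x) = -x, R(x) = 5, and match powers of x.
Initial conditions: a_0 = 3, a_1 = 0.
Setting the coefficient of each power of x to zero and solving order by order (substituting the coefficients already found):
  x^0: 2 a_2 + 5 a_0 = 0  ->  2 a_2 = -5 a_0 = -15  ->  a_2 = -15/2
  x^1: 6 a_3 + 4 a_1 = 0  ->  6 a_3 = -4 a_1 = 0  ->  a_3 = 0
  x^2: 12 a_4 + 5 a_2 = 0  ->  12 a_4 = -5 a_2 = 75/2  ->  a_4 = 25/8
  x^3: 20 a_5 + 8 a_3 = 0  ->  20 a_5 = -8 a_3 = 0  ->  a_5 = 0
Truncated series: y(x) = 3 - (15/2) x^2 + (25/8) x^4 + O(x^6).

a_0 = 3; a_1 = 0; a_2 = -15/2; a_3 = 0; a_4 = 25/8; a_5 = 0


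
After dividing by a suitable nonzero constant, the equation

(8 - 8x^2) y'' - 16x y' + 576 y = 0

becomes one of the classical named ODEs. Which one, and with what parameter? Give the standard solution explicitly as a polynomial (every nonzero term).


All three coefficients share the factor 8; dividing through by 8 gives  (1 - x^2) y'' - 2x y' + 72 y = 0.
This matches the Legendre equation (1 - x^2) y'' - 2x y' + n(n+1) y = 0 (note the -2x y' term) with n(n+1) = 72, so n = 8; the polynomial solution is P_8(x).
With y = sum_k a_k x^k, matching x^k gives (k+2)(k+1) a_{k+2} = [k(k+1) - n(n+1)] a_k = (k - 8)(k + 9) a_k. The right side vanishes at k = 8, so the series with the parity of 8 terminates at degree 8.
Standard normalization (P_n(1) = 1): leading coefficient (2n)!/(2^n (n!)^2) = 20922789888000/(256*1625702400) = 6435/128, so a_8 = 6435/128. Work downward with a_k = (k+1)(k+2) a_{k+2} / ((k - 8)(k + 9)):
  a_6 = (7)(8)(6435/128) / ((6 - 8)(6 + 9)) = (45045/16)/(-30) = -3003/32
  a_4 = (5)(6)(-3003/32) / ((4 - 8)(4 + 9)) = (-45045/16)/(-52) = 3465/64
  a_2 = (3)(4)(3465/64) / ((2 - 8)(2 + 9)) = (10395/16)/(-66) = -315/32
  a_0 = (1)(2)(-315/32) / ((0 - 8)(0 + 9)) = (-315/16)/(-72) = 35/128
Hence P_8(x) = 6435 x^8/128 - 3003 x^6/32 + 3465 x^4/64 - 315 x^2/32 + 35/128.

P_8(x); series = 6435 x^8/128 - 3003 x^6/32 + 3465 x^4/64 - 315 x^2/32 + 35/128


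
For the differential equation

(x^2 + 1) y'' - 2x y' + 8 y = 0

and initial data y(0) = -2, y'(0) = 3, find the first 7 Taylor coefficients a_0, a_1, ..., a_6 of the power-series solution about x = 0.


Ansatz: y(x) = sum_{n>=0} a_n x^n, so y'(x) = sum_{n>=1} n a_n x^(n-1) and y''(x) = sum_{n>=2} n(n-1) a_n x^(n-2).
Substitute into P(x) y'' + Q(x) y' + R(x) y = 0 with P(x) = x^2 + 1, Q(x) = -2x, R(x) = 8, and match powers of x.
Initial conditions: a_0 = -2, a_1 = 3.
Setting the coefficient of each power of x to zero and solving order by order (substituting the coefficients already found):
  x^0: 2 a_2 + 8 a_0 = 0  ->  2 a_2 = -8 a_0 = 16  ->  a_2 = 8
  x^1: 6 a_3 + 6 a_1 = 0  ->  6 a_3 = -6 a_1 = -18  ->  a_3 = -3
  x^2: 12 a_4 + 6 a_2 = 0  ->  12 a_4 = -6 a_2 = -48  ->  a_4 = -4
  x^3: 20 a_5 + 8 a_3 = 0  ->  20 a_5 = -8 a_3 = 24  ->  a_5 = 6/5
  x^4: 30 a_6 + 12 a_4 = 0  ->  30 a_6 = -12 a_4 = 48  ->  a_6 = 8/5
Truncated series: y(x) = -2 + 3 x + 8 x^2 - 3 x^3 - 4 x^4 + (6/5) x^5 + (8/5) x^6 + O(x^7).

a_0 = -2; a_1 = 3; a_2 = 8; a_3 = -3; a_4 = -4; a_5 = 6/5; a_6 = 8/5


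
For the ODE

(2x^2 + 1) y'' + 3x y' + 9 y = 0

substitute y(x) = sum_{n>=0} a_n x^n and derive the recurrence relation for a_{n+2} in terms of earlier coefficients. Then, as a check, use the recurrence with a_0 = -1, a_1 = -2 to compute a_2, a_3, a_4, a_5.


Substitute y = sum_n a_n x^n.
(1 + 2 x^2) y'' contributes (n+2)(n+1) a_{n+2} + 2 n(n-1) a_n at x^n.
3 x y'(x) contributes 3 n a_n at x^n.
9 y(x) contributes 9 a_n at x^n.
Matching x^n: (n+2)(n+1) a_{n+2} + (2 n(n-1) + 3 n + 9) a_n = 0.
Thus a_{n+2} = (-2 n(n-1) - 3 n - 9) / ((n+1)(n+2)) * a_n.

Check with a_0 = -1, a_1 = -2 (apply the recurrence for n = 0, 1, 2, 3): a_0 = -1, a_1 = -2, a_2 = 9/2, a_3 = 4, a_4 = -57/8, a_5 = -6.

a_(n+2) = (-2 n(n-1) - 3 n - 9) / ((n+1)(n+2)) * a_n; check: a_0 = -1, a_1 = -2, a_2 = 9/2, a_3 = 4, a_4 = -57/8, a_5 = -6


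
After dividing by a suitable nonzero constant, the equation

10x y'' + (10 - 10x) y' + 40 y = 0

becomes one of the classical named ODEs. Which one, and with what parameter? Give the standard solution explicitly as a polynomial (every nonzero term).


All three coefficients share the factor 10; dividing through by 10 gives  x y'' + (1 - x) y' + 4 y = 0.
This matches the Laguerre equation x y'' + (1 - x) y' + n y = 0 with n = 4; the polynomial solution is L_4(x).
With y = sum_k a_k x^k, matching x^k gives (k+1)k a_{k+1} + (k+1) a_{k+1} - k a_k + n a_k = 0, i.e. (k+1)^2 a_{k+1} = (k - n) a_k = (k - 4) a_k. The right side vanishes at k = 4, so the series terminates at degree 4.
Standard normalization L_n(0) = 1 gives a_0 = 1. Work upward with a_{k+1} = (k - 4) a_k / (k+1)^2:
  a_1 = (0 - 4)(1) / 1^2 = -4/1 = -4
  a_2 = (1 - 4)(-4) / 2^2 = 12/4 = 3
  a_3 = (2 - 4)(3) / 3^2 = -6/9 = -2/3
  a_4 = (3 - 4)(-2/3) / 4^2 = (2/3)/16 = 1/24
Hence L_4(x) = x^4/24 - 2 x^3/3 + 3 x^2 - 4 x + 1.

L_4(x); series = x^4/24 - 2 x^3/3 + 3 x^2 - 4 x + 1


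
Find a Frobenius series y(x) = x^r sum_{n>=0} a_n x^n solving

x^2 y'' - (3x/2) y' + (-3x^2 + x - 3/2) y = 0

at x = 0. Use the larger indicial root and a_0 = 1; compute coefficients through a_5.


Write in Frobenius form y'' + (p(x)/x) y' + (q(x)/x^2) y = 0:
  p(x) = -3/2,  q(x) = -3x^2 + x - 3/2.
Indicial equation: r(r-1) + (-3/2) r + (-3/2) = 0 -> roots r_1 = 3, r_2 = -1/2.
Take r = r_1 = 3. Let y(x) = x^r sum_{n>=0} a_n x^n with a_0 = 1.
Substitute y = x^r sum a_n x^n and match x^{r+n}. The recurrence is
  D(n) a_n + 1 a_{n-1} - 3 a_{n-2} = 0,  where D(n) = (r+n)(r+n-1) + (-3/2)(r+n) + (-3/2).
  a_n = [-1 a_{n-1} + 3 a_{n-2}] / D(n).
Since the indicial polynomial factors as (r - r_1)(r - r_2), D(n) = (r_1 + n - r_1)(r_1 + n - r_2) = n(n + 7/2).
Evaluating step by step (a_0 = 1):
  n = 1: D(1) = 1(1 + 7/2) = 9/2; numerator = -1(1) = -1; a_1 = (-1)/(9/2) = -2/9
  n = 2: D(2) = 2(2 + 7/2) = 11; numerator = -1(-2/9) + 3(1) = 29/9; a_2 = (29/9)/(11) = 29/99
  n = 3: D(3) = 3(3 + 7/2) = 39/2; numerator = -1(29/99) + 3(-2/9) = -95/99; a_3 = (-95/99)/(39/2) = -190/3861
  n = 4: D(4) = 4(4 + 7/2) = 30; numerator = -1(-190/3861) + 3(29/99) = 3583/3861; a_4 = (3583/3861)/(30) = 3583/115830
  n = 5: D(5) = 5(5 + 7/2) = 85/2; numerator = -1(3583/115830) + 3(-190/3861) = -1591/8910; a_5 = (-1591/8910)/(85/2) = -1591/378675

r = 3; a_0 = 1; a_1 = -2/9; a_2 = 29/99; a_3 = -190/3861; a_4 = 3583/115830; a_5 = -1591/378675


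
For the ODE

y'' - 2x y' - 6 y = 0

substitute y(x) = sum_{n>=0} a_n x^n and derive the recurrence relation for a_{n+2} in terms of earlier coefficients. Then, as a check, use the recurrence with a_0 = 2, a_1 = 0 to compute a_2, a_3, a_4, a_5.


Substitute y = sum_n a_n x^n.
y''(x) has coefficient (n+2)(n+1) a_{n+2} at x^n;
-2 x y'(x) has coefficient -2 n a_n at x^n (shift);
-6 y(x) has coefficient -6 a_n at x^n.
Matching x^n: (n+2)(n+1) a_{n+2} + (-2n - 6) a_n = 0.
Thus a_{n+2} = (2n + 6) / ((n+1)(n+2)) * a_n.

Check with a_0 = 2, a_1 = 0 (apply the recurrence for n = 0, 1, 2, 3): a_0 = 2, a_1 = 0, a_2 = 6, a_3 = 0, a_4 = 5, a_5 = 0.

a_(n+2) = (2n + 6) / ((n+1)(n+2)) * a_n; check: a_0 = 2, a_1 = 0, a_2 = 6, a_3 = 0, a_4 = 5, a_5 = 0


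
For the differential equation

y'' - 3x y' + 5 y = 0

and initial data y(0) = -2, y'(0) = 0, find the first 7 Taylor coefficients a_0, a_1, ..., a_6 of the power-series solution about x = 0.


Ansatz: y(x) = sum_{n>=0} a_n x^n, so y'(x) = sum_{n>=1} n a_n x^(n-1) and y''(x) = sum_{n>=2} n(n-1) a_n x^(n-2).
Substitute into P(x) y'' + Q(x) y' + R(x) y = 0 with P(x) = 1, Q(x) = -3x, R(x) = 5, and match powers of x.
Initial conditions: a_0 = -2, a_1 = 0.
Setting the coefficient of each power of x to zero and solving order by order (substituting the coefficients already found):
  x^0: 2 a_2 + 5 a_0 = 0  ->  2 a_2 = -5 a_0 = 10  ->  a_2 = 5
  x^1: 6 a_3 + 2 a_1 = 0  ->  6 a_3 = -2 a_1 = 0  ->  a_3 = 0
  x^2: 12 a_4 - a_2 = 0  ->  12 a_4 = a_2 = 5  ->  a_4 = 5/12
  x^3: 20 a_5 - 4 a_3 = 0  ->  20 a_5 = 4 a_3 = 0  ->  a_5 = 0
  x^4: 30 a_6 - 7 a_4 = 0  ->  30 a_6 = 7 a_4 = 35/12  ->  a_6 = 7/72
Truncated series: y(x) = -2 + 5 x^2 + (5/12) x^4 + (7/72) x^6 + O(x^7).

a_0 = -2; a_1 = 0; a_2 = 5; a_3 = 0; a_4 = 5/12; a_5 = 0; a_6 = 7/72


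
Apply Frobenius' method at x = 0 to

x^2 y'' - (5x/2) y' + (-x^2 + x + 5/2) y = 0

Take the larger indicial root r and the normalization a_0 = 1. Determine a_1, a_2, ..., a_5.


Write in Frobenius form y'' + (p(x)/x) y' + (q(x)/x^2) y = 0:
  p(x) = -5/2,  q(x) = -x^2 + x + 5/2.
Indicial equation: r(r-1) + (-5/2) r + (5/2) = 0 -> roots r_1 = 5/2, r_2 = 1.
Take r = r_1 = 5/2. Let y(x) = x^r sum_{n>=0} a_n x^n with a_0 = 1.
Substitute y = x^r sum a_n x^n and match x^{r+n}. The recurrence is
  D(n) a_n + 1 a_{n-1} - 1 a_{n-2} = 0,  where D(n) = (r+n)(r+n-1) + (-5/2)(r+n) + (5/2).
  a_n = [-1 a_{n-1} + 1 a_{n-2}] / D(n).
Since the indicial polynomial factors as (r - r_1)(r - r_2), D(n) = (r_1 + n - r_1)(r_1 + n - r_2) = n(n + 3/2).
Evaluating step by step (a_0 = 1):
  n = 1: D(1) = 1(1 + 3/2) = 5/2; numerator = -1(1) = -1; a_1 = (-1)/(5/2) = -2/5
  n = 2: D(2) = 2(2 + 3/2) = 7; numerator = -1(-2/5) + 1(1) = 7/5; a_2 = (7/5)/(7) = 1/5
  n = 3: D(3) = 3(3 + 3/2) = 27/2; numerator = -1(1/5) + 1(-2/5) = -3/5; a_3 = (-3/5)/(27/2) = -2/45
  n = 4: D(4) = 4(4 + 3/2) = 22; numerator = -1(-2/45) + 1(1/5) = 11/45; a_4 = (11/45)/(22) = 1/90
  n = 5: D(5) = 5(5 + 3/2) = 65/2; numerator = -1(1/90) + 1(-2/45) = -1/18; a_5 = (-1/18)/(65/2) = -1/585

r = 5/2; a_0 = 1; a_1 = -2/5; a_2 = 1/5; a_3 = -2/45; a_4 = 1/90; a_5 = -1/585


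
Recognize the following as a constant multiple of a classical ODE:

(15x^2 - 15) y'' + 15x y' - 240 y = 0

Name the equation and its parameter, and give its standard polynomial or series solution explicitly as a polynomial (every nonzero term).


All three coefficients share the factor -15; dividing through by -15 gives  (1 - x^2) y'' - x y' + 16 y = 0.
This matches the Chebyshev equation (1 - x^2) y'' - x y' + n^2 y = 0 (note the -x y' term, not -2x y') with n^2 = 16, so n = 4; the polynomial solution is T_4(x).
With y = sum_k a_k x^k, matching x^k gives (k+2)(k+1) a_{k+2} = (k^2 - n^2) a_k = (k - 4)(k + 4) a_k. The right side vanishes at k = 4, so the series with the parity of 4 terminates at degree 4.
Standard normalization: leading coefficient of T_n is 2^(n-1), so a_4 = 2^3 = 8. Work downward with a_k = (k+1)(k+2) a_{k+2} / ((k - 4)(k + 4)):
  a_2 = (3)(4)(8) / ((2 - 4)(2 + 4)) = 96/(-12) = -8
  a_0 = (1)(2)(-8) / ((0 - 4)(0 + 4)) = -16/(-16) = 1
Hence T_4(x) = 8 x^4 - 8 x^2 + 1.

T_4(x); series = 8 x^4 - 8 x^2 + 1


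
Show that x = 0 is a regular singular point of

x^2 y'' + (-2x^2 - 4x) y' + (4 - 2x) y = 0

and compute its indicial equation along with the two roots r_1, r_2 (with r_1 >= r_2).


Divide by x^2 to reach normal form y'' + P_1(x) y' + P_2(x) y = 0 with P_1(x) = -2 - 4/x and P_2(x) = -2/x + 4/x^2.
x = 0 is a singular point because the y'-coefficient -2 - 4/x has a pole at x = 0 and the y-coefficient -2/x + 4/x^2 has a pole at x = 0.
It is a regular singular point because x P_1(x) = p(x) = -2x - 4 and x^2 P_2(x) = q(x) = 4 - 2x are polynomials, hence analytic at x = 0.
p(0) = -4,  q(0) = 4.
Indicial equation: r(r-1) + p(0) r + q(0) = 0, i.e. r^2 + (p(0) - 1) r + q(0) = 0, i.e. r^2 - 5 r + 4 = 0.
Discriminant: (-5)^2 - 4(4) = 9, so r = (5 ± 3)/2.
Solving: r_1 = 4, r_2 = 1.

indicial: r^2 - 5 r + 4 = 0; roots r_1 = 4, r_2 = 1


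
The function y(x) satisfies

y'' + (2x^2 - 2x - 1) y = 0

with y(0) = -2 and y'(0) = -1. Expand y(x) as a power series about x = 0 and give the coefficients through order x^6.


Ansatz: y(x) = sum_{n>=0} a_n x^n, so y'(x) = sum_{n>=1} n a_n x^(n-1) and y''(x) = sum_{n>=2} n(n-1) a_n x^(n-2).
Substitute into P(x) y'' + Q(x) y' + R(x) y = 0 with P(x) = 1, Q(x) = 0, R(x) = 2x^2 - 2x - 1, and match powers of x.
Initial conditions: a_0 = -2, a_1 = -1.
Setting the coefficient of each power of x to zero and solving order by order (substituting the coefficients already found):
  x^0: 2 a_2 - a_0 = 0  ->  2 a_2 = a_0 = -2  ->  a_2 = -1
  x^1: 6 a_3 - a_1 - 2 a_0 = 0  ->  6 a_3 = a_1 + 2 a_0 = -5  ->  a_3 = -5/6
  x^2: 12 a_4 - a_2 - 2 a_1 + 2 a_0 = 0  ->  12 a_4 = a_2 + 2 a_1 - 2 a_0 = 1  ->  a_4 = 1/12
  x^3: 20 a_5 - a_3 - 2 a_2 + 2 a_1 = 0  ->  20 a_5 = a_3 + 2 a_2 - 2 a_1 = -5/6  ->  a_5 = -1/24
  x^4: 30 a_6 - a_4 - 2 a_3 + 2 a_2 = 0  ->  30 a_6 = a_4 + 2 a_3 - 2 a_2 = 5/12  ->  a_6 = 1/72
Truncated series: y(x) = -2 - x - x^2 - (5/6) x^3 + (1/12) x^4 - (1/24) x^5 + (1/72) x^6 + O(x^7).

a_0 = -2; a_1 = -1; a_2 = -1; a_3 = -5/6; a_4 = 1/12; a_5 = -1/24; a_6 = 1/72


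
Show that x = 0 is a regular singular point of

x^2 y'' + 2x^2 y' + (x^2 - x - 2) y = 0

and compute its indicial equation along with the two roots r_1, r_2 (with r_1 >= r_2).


Divide by x^2 to reach normal form y'' + P_1(x) y' + P_2(x) y = 0 with P_1(x) = 2 and P_2(x) = 1 - 1/x - 2/x^2.
x = 0 is a singular point because the y-coefficient 1 - 1/x - 2/x^2 has a pole at x = 0.
It is a regular singular point because x P_1(x) = p(x) = 2x and x^2 P_2(x) = q(x) = x^2 - x - 2 are polynomials, hence analytic at x = 0.
p(0) = 0,  q(0) = -2.
Indicial equation: r(r-1) + p(0) r + q(0) = 0, i.e. r^2 + (p(0) - 1) r + q(0) = 0, i.e. r^2 - 1 r - 2 = 0.
Discriminant: (-1)^2 - 4(-2) = 9, so r = (1 ± 3)/2.
Solving: r_1 = 2, r_2 = -1.

indicial: r^2 - 1 r - 2 = 0; roots r_1 = 2, r_2 = -1


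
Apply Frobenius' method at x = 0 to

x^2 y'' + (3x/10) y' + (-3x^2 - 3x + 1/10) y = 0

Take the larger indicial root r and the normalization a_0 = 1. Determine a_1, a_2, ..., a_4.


Write in Frobenius form y'' + (p(x)/x) y' + (q(x)/x^2) y = 0:
  p(x) = 3/10,  q(x) = -3x^2 - 3x + 1/10.
Indicial equation: r(r-1) + (3/10) r + (1/10) = 0 -> roots r_1 = 1/2, r_2 = 1/5.
Take r = r_1 = 1/2. Let y(x) = x^r sum_{n>=0} a_n x^n with a_0 = 1.
Substitute y = x^r sum a_n x^n and match x^{r+n}. The recurrence is
  D(n) a_n - 3 a_{n-1} - 3 a_{n-2} = 0,  where D(n) = (r+n)(r+n-1) + (3/10)(r+n) + (1/10).
  a_n = [3 a_{n-1} + 3 a_{n-2}] / D(n).
Since the indicial polynomial factors as (r - r_1)(r - r_2), D(n) = (r_1 + n - r_1)(r_1 + n - r_2) = n(n + 3/10).
Evaluating step by step (a_0 = 1):
  n = 1: D(1) = 1(1 + 3/10) = 13/10; numerator = 3(1) = 3; a_1 = (3)/(13/10) = 30/13
  n = 2: D(2) = 2(2 + 3/10) = 23/5; numerator = 3(30/13) + 3(1) = 129/13; a_2 = (129/13)/(23/5) = 645/299
  n = 3: D(3) = 3(3 + 3/10) = 99/10; numerator = 3(645/299) + 3(30/13) = 4005/299; a_3 = (4005/299)/(99/10) = 4450/3289
  n = 4: D(4) = 4(4 + 3/10) = 86/5; numerator = 3(4450/3289) + 3(645/299) = 34635/3289; a_4 = (34635/3289)/(86/5) = 173175/282854

r = 1/2; a_0 = 1; a_1 = 30/13; a_2 = 645/299; a_3 = 4450/3289; a_4 = 173175/282854


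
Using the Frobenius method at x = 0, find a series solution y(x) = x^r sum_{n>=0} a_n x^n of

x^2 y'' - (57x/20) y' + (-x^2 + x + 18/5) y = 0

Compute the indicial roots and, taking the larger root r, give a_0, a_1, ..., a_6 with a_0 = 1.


Write in Frobenius form y'' + (p(x)/x) y' + (q(x)/x^2) y = 0:
  p(x) = -57/20,  q(x) = -x^2 + x + 18/5.
Indicial equation: r(r-1) + (-57/20) r + (18/5) = 0 -> roots r_1 = 9/4, r_2 = 8/5.
Take r = r_1 = 9/4. Let y(x) = x^r sum_{n>=0} a_n x^n with a_0 = 1.
Substitute y = x^r sum a_n x^n and match x^{r+n}. The recurrence is
  D(n) a_n + 1 a_{n-1} - 1 a_{n-2} = 0,  where D(n) = (r+n)(r+n-1) + (-57/20)(r+n) + (18/5).
  a_n = [-1 a_{n-1} + 1 a_{n-2}] / D(n).
Since the indicial polynomial factors as (r - r_1)(r - r_2), D(n) = (r_1 + n - r_1)(r_1 + n - r_2) = n(n + 13/20).
Evaluating step by step (a_0 = 1):
  n = 1: D(1) = 1(1 + 13/20) = 33/20; numerator = -1(1) = -1; a_1 = (-1)/(33/20) = -20/33
  n = 2: D(2) = 2(2 + 13/20) = 53/10; numerator = -1(-20/33) + 1(1) = 53/33; a_2 = (53/33)/(53/10) = 10/33
  n = 3: D(3) = 3(3 + 13/20) = 219/20; numerator = -1(10/33) + 1(-20/33) = -10/11; a_3 = (-10/11)/(219/20) = -200/2409
  n = 4: D(4) = 4(4 + 13/20) = 93/5; numerator = -1(-200/2409) + 1(10/33) = 310/803; a_4 = (310/803)/(93/5) = 50/2409
  n = 5: D(5) = 5(5 + 13/20) = 113/4; numerator = -1(50/2409) + 1(-200/2409) = -250/2409; a_5 = (-250/2409)/(113/4) = -1000/272217
  n = 6: D(6) = 6(6 + 13/20) = 399/10; numerator = -1(-1000/272217) + 1(50/2409) = 6650/272217; a_6 = (6650/272217)/(399/10) = 500/816651

r = 9/4; a_0 = 1; a_1 = -20/33; a_2 = 10/33; a_3 = -200/2409; a_4 = 50/2409; a_5 = -1000/272217; a_6 = 500/816651


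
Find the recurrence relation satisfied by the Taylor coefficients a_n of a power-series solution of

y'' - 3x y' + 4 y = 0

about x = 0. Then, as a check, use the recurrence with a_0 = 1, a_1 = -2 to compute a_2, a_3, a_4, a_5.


Substitute y = sum_n a_n x^n.
y''(x) has coefficient (n+2)(n+1) a_{n+2} at x^n;
-3 x y'(x) has coefficient -3 n a_n at x^n (shift);
4 y(x) has coefficient 4 a_n at x^n.
Matching x^n: (n+2)(n+1) a_{n+2} + (-3n + 4) a_n = 0.
Thus a_{n+2} = (3n - 4) / ((n+1)(n+2)) * a_n.

Check with a_0 = 1, a_1 = -2 (apply the recurrence for n = 0, 1, 2, 3): a_0 = 1, a_1 = -2, a_2 = -2, a_3 = 1/3, a_4 = -1/3, a_5 = 1/12.

a_(n+2) = (3n - 4) / ((n+1)(n+2)) * a_n; check: a_0 = 1, a_1 = -2, a_2 = -2, a_3 = 1/3, a_4 = -1/3, a_5 = 1/12


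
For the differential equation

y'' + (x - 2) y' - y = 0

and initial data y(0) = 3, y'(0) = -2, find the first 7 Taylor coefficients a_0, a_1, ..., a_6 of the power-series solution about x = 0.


Ansatz: y(x) = sum_{n>=0} a_n x^n, so y'(x) = sum_{n>=1} n a_n x^(n-1) and y''(x) = sum_{n>=2} n(n-1) a_n x^(n-2).
Substitute into P(x) y'' + Q(x) y' + R(x) y = 0 with P(x) = 1, Q(x) = x - 2, R(x) = -1, and match powers of x.
Initial conditions: a_0 = 3, a_1 = -2.
Setting the coefficient of each power of x to zero and solving order by order (substituting the coefficients already found):
  x^0: 2 a_2 - 2 a_1 - a_0 = 0  ->  2 a_2 = 2 a_1 + a_0 = -1  ->  a_2 = -1/2
  x^1: 6 a_3 - 4 a_2 = 0  ->  6 a_3 = 4 a_2 = -2  ->  a_3 = -1/3
  x^2: 12 a_4 - 6 a_3 + a_2 = 0  ->  12 a_4 = 6 a_3 - a_2 = -3/2  ->  a_4 = -1/8
  x^3: 20 a_5 - 8 a_4 + 2 a_3 = 0  ->  20 a_5 = 8 a_4 - 2 a_3 = -1/3  ->  a_5 = -1/60
  x^4: 30 a_6 - 10 a_5 + 3 a_4 = 0  ->  30 a_6 = 10 a_5 - 3 a_4 = 5/24  ->  a_6 = 1/144
Truncated series: y(x) = 3 - 2 x - (1/2) x^2 - (1/3) x^3 - (1/8) x^4 - (1/60) x^5 + (1/144) x^6 + O(x^7).

a_0 = 3; a_1 = -2; a_2 = -1/2; a_3 = -1/3; a_4 = -1/8; a_5 = -1/60; a_6 = 1/144


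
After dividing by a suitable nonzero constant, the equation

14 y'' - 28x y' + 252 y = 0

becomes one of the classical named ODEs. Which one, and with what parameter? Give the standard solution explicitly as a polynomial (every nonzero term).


All three coefficients share the factor 14; dividing through by 14 gives  y'' - 2x y' + 18 y = 0.
This matches the Hermite equation y'' - 2x y' + 2n y = 0 with 2n = 18, so n = 9; the polynomial solution is H_9(x).
With y = sum_k a_k x^k, matching x^k gives (k+2)(k+1) a_{k+2} = 2(k - n) a_k = 2(k - 9) a_k. The right side vanishes at k = 9, so the series with the parity of 9 terminates at degree 9.
Standard normalization: leading coefficient of H_n is 2^n, so a_9 = 2^9 = 512. Work downward with a_k = (k+1)(k+2) a_{k+2} / (2(k - n)):
  a_7 = (8)(9)(512) / (2(7 - 9)) = 36864/(-4) = -9216
  a_5 = (6)(7)(-9216) / (2(5 - 9)) = -387072/(-8) = 48384
  a_3 = (4)(5)(48384) / (2(3 - 9)) = 967680/(-12) = -80640
  a_1 = (2)(3)(-80640) / (2(1 - 9)) = -483840/(-16) = 30240
Hence H_9(x) = 512 x^9 - 9216 x^7 + 48384 x^5 - 80640 x^3 + 30240 x.

H_9(x); series = 512 x^9 - 9216 x^7 + 48384 x^5 - 80640 x^3 + 30240 x


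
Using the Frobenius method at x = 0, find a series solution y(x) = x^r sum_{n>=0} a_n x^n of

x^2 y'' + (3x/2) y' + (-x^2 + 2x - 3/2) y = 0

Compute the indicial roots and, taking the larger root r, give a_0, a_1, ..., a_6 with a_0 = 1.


Write in Frobenius form y'' + (p(x)/x) y' + (q(x)/x^2) y = 0:
  p(x) = 3/2,  q(x) = -x^2 + 2x - 3/2.
Indicial equation: r(r-1) + (3/2) r + (-3/2) = 0 -> roots r_1 = 1, r_2 = -3/2.
Take r = r_1 = 1. Let y(x) = x^r sum_{n>=0} a_n x^n with a_0 = 1.
Substitute y = x^r sum a_n x^n and match x^{r+n}. The recurrence is
  D(n) a_n + 2 a_{n-1} - 1 a_{n-2} = 0,  where D(n) = (r+n)(r+n-1) + (3/2)(r+n) + (-3/2).
  a_n = [-2 a_{n-1} + 1 a_{n-2}] / D(n).
Since the indicial polynomial factors as (r - r_1)(r - r_2), D(n) = (r_1 + n - r_1)(r_1 + n - r_2) = n(n + 5/2).
Evaluating step by step (a_0 = 1):
  n = 1: D(1) = 1(1 + 5/2) = 7/2; numerator = -2(1) = -2; a_1 = (-2)/(7/2) = -4/7
  n = 2: D(2) = 2(2 + 5/2) = 9; numerator = -2(-4/7) + 1(1) = 15/7; a_2 = (15/7)/(9) = 5/21
  n = 3: D(3) = 3(3 + 5/2) = 33/2; numerator = -2(5/21) + 1(-4/7) = -22/21; a_3 = (-22/21)/(33/2) = -4/63
  n = 4: D(4) = 4(4 + 5/2) = 26; numerator = -2(-4/63) + 1(5/21) = 23/63; a_4 = (23/63)/(26) = 23/1638
  n = 5: D(5) = 5(5 + 5/2) = 75/2; numerator = -2(23/1638) + 1(-4/63) = -25/273; a_5 = (-25/273)/(75/2) = -2/819
  n = 6: D(6) = 6(6 + 5/2) = 51; numerator = -2(-2/819) + 1(23/1638) = 31/1638; a_6 = (31/1638)/(51) = 31/83538

r = 1; a_0 = 1; a_1 = -4/7; a_2 = 5/21; a_3 = -4/63; a_4 = 23/1638; a_5 = -2/819; a_6 = 31/83538


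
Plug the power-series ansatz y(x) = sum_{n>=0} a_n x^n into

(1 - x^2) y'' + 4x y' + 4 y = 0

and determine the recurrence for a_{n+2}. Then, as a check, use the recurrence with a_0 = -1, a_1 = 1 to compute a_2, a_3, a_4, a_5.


Substitute y = sum_n a_n x^n.
(1 - 1 x^2) y'' contributes (n+2)(n+1) a_{n+2} - n(n-1) a_n at x^n.
4 x y'(x) contributes 4 n a_n at x^n.
4 y(x) contributes 4 a_n at x^n.
Matching x^n: (n+2)(n+1) a_{n+2} + (-n(n-1) + 4 n + 4) a_n = 0.
Thus a_{n+2} = (n(n-1) - 4 n - 4) / ((n+1)(n+2)) * a_n.

Check with a_0 = -1, a_1 = 1 (apply the recurrence for n = 0, 1, 2, 3): a_0 = -1, a_1 = 1, a_2 = 2, a_3 = -4/3, a_4 = -5/3, a_5 = 2/3.

a_(n+2) = (n(n-1) - 4 n - 4) / ((n+1)(n+2)) * a_n; check: a_0 = -1, a_1 = 1, a_2 = 2, a_3 = -4/3, a_4 = -5/3, a_5 = 2/3


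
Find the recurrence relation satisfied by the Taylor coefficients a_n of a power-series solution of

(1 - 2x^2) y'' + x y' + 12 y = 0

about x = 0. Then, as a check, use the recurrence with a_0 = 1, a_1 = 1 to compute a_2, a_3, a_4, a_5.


Substitute y = sum_n a_n x^n.
(1 - 2 x^2) y'' contributes (n+2)(n+1) a_{n+2} - 2 n(n-1) a_n at x^n.
x y'(x) contributes n a_n at x^n.
12 y(x) contributes 12 a_n at x^n.
Matching x^n: (n+2)(n+1) a_{n+2} + (-2 n(n-1) + n + 12) a_n = 0.
Thus a_{n+2} = (2 n(n-1) - n - 12) / ((n+1)(n+2)) * a_n.

Check with a_0 = 1, a_1 = 1 (apply the recurrence for n = 0, 1, 2, 3): a_0 = 1, a_1 = 1, a_2 = -6, a_3 = -13/6, a_4 = 5, a_5 = 13/40.

a_(n+2) = (2 n(n-1) - n - 12) / ((n+1)(n+2)) * a_n; check: a_0 = 1, a_1 = 1, a_2 = -6, a_3 = -13/6, a_4 = 5, a_5 = 13/40


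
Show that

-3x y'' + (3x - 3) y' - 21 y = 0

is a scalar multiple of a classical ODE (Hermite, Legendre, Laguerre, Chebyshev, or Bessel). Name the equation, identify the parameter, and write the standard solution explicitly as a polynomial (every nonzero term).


All three coefficients share the factor -3; dividing through by -3 gives  x y'' + (1 - x) y' + 7 y = 0.
This matches the Laguerre equation x y'' + (1 - x) y' + n y = 0 with n = 7; the polynomial solution is L_7(x).
With y = sum_k a_k x^k, matching x^k gives (k+1)k a_{k+1} + (k+1) a_{k+1} - k a_k + n a_k = 0, i.e. (k+1)^2 a_{k+1} = (k - n) a_k = (k - 7) a_k. The right side vanishes at k = 7, so the series terminates at degree 7.
Standard normalization L_n(0) = 1 gives a_0 = 1. Work upward with a_{k+1} = (k - 7) a_k / (k+1)^2:
  a_1 = (0 - 7)(1) / 1^2 = -7/1 = -7
  a_2 = (1 - 7)(-7) / 2^2 = 42/4 = 21/2
  a_3 = (2 - 7)(21/2) / 3^2 = (-105/2)/9 = -35/6
  a_4 = (3 - 7)(-35/6) / 4^2 = (70/3)/16 = 35/24
  a_5 = (4 - 7)(35/24) / 5^2 = (-35/8)/25 = -7/40
  a_6 = (5 - 7)(-7/40) / 6^2 = (7/20)/36 = 7/720
  a_7 = (6 - 7)(7/720) / 7^2 = (-7/720)/49 = -1/5040
Hence L_7(x) = -x^7/5040 + 7 x^6/720 - 7 x^5/40 + 35 x^4/24 - 35 x^3/6 + 21 x^2/2 - 7 x + 1.

L_7(x); series = -x^7/5040 + 7 x^6/720 - 7 x^5/40 + 35 x^4/24 - 35 x^3/6 + 21 x^2/2 - 7 x + 1


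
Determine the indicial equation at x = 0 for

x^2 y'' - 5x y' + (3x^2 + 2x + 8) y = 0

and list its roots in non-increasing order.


Divide by x^2 to reach normal form y'' + P_1(x) y' + P_2(x) y = 0 with P_1(x) = -5/x and P_2(x) = 3 + 2/x + 8/x^2.
x = 0 is a singular point because the y'-coefficient -5/x has a pole at x = 0 and the y-coefficient 3 + 2/x + 8/x^2 has a pole at x = 0.
It is a regular singular point because x P_1(x) = p(x) = -5 and x^2 P_2(x) = q(x) = 3x^2 + 2x + 8 are polynomials, hence analytic at x = 0.
p(0) = -5,  q(0) = 8.
Indicial equation: r(r-1) + p(0) r + q(0) = 0, i.e. r^2 + (p(0) - 1) r + q(0) = 0, i.e. r^2 - 6 r + 8 = 0.
Discriminant: (-6)^2 - 4(8) = 4, so r = (6 ± 2)/2.
Solving: r_1 = 4, r_2 = 2.

indicial: r^2 - 6 r + 8 = 0; roots r_1 = 4, r_2 = 2


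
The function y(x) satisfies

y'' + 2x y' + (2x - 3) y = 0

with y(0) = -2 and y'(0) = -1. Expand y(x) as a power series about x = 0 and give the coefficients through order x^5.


Ansatz: y(x) = sum_{n>=0} a_n x^n, so y'(x) = sum_{n>=1} n a_n x^(n-1) and y''(x) = sum_{n>=2} n(n-1) a_n x^(n-2).
Substitute into P(x) y'' + Q(x) y' + R(x) y = 0 with P(x) = 1, Q(x) = 2x, R(x) = 2x - 3, and match powers of x.
Initial conditions: a_0 = -2, a_1 = -1.
Setting the coefficient of each power of x to zero and solving order by order (substituting the coefficients already found):
  x^0: 2 a_2 - 3 a_0 = 0  ->  2 a_2 = 3 a_0 = -6  ->  a_2 = -3
  x^1: 6 a_3 - a_1 + 2 a_0 = 0  ->  6 a_3 = a_1 - 2 a_0 = 3  ->  a_3 = 1/2
  x^2: 12 a_4 + a_2 + 2 a_1 = 0  ->  12 a_4 = -a_2 - 2 a_1 = 5  ->  a_4 = 5/12
  x^3: 20 a_5 + 3 a_3 + 2 a_2 = 0  ->  20 a_5 = -3 a_3 - 2 a_2 = 9/2  ->  a_5 = 9/40
Truncated series: y(x) = -2 - x - 3 x^2 + (1/2) x^3 + (5/12) x^4 + (9/40) x^5 + O(x^6).

a_0 = -2; a_1 = -1; a_2 = -3; a_3 = 1/2; a_4 = 5/12; a_5 = 9/40


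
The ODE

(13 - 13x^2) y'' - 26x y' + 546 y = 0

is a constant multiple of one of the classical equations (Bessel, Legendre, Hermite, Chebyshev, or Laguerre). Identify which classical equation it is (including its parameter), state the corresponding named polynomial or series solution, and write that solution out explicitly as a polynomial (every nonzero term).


All three coefficients share the factor 13; dividing through by 13 gives  (1 - x^2) y'' - 2x y' + 42 y = 0.
This matches the Legendre equation (1 - x^2) y'' - 2x y' + n(n+1) y = 0 (note the -2x y' term) with n(n+1) = 42, so n = 6; the polynomial solution is P_6(x).
With y = sum_k a_k x^k, matching x^k gives (k+2)(k+1) a_{k+2} = [k(k+1) - n(n+1)] a_k = (k - 6)(k + 7) a_k. The right side vanishes at k = 6, so the series with the parity of 6 terminates at degree 6.
Standard normalization (P_n(1) = 1): leading coefficient (2n)!/(2^n (n!)^2) = 479001600/(64*518400) = 231/16, so a_6 = 231/16. Work downward with a_k = (k+1)(k+2) a_{k+2} / ((k - 6)(k + 7)):
  a_4 = (5)(6)(231/16) / ((4 - 6)(4 + 7)) = (3465/8)/(-22) = -315/16
  a_2 = (3)(4)(-315/16) / ((2 - 6)(2 + 7)) = (-945/4)/(-36) = 105/16
  a_0 = (1)(2)(105/16) / ((0 - 6)(0 + 7)) = (105/8)/(-42) = -5/16
Hence P_6(x) = 231 x^6/16 - 315 x^4/16 + 105 x^2/16 - 5/16.

P_6(x); series = 231 x^6/16 - 315 x^4/16 + 105 x^2/16 - 5/16


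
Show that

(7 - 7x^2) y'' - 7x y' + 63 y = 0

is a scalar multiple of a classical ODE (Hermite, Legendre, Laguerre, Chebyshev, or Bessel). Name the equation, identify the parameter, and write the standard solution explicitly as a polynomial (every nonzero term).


All three coefficients share the factor 7; dividing through by 7 gives  (1 - x^2) y'' - x y' + 9 y = 0.
This matches the Chebyshev equation (1 - x^2) y'' - x y' + n^2 y = 0 (note the -x y' term, not -2x y') with n^2 = 9, so n = 3; the polynomial solution is T_3(x).
With y = sum_k a_k x^k, matching x^k gives (k+2)(k+1) a_{k+2} = (k^2 - n^2) a_k = (k - 3)(k + 3) a_k. The right side vanishes at k = 3, so the series with the parity of 3 terminates at degree 3.
Standard normalization: leading coefficient of T_n is 2^(n-1), so a_3 = 2^2 = 4. Work downward with a_k = (k+1)(k+2) a_{k+2} / ((k - 3)(k + 3)):
  a_1 = (2)(3)(4) / ((1 - 3)(1 + 3)) = 24/(-8) = -3
Hence T_3(x) = 4 x^3 - 3 x.

T_3(x); series = 4 x^3 - 3 x


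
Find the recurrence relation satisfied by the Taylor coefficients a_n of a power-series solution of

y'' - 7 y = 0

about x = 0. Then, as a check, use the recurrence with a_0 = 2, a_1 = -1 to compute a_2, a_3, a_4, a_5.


Substitute y = sum_n a_n x^n into y'' + (const) y = 0.
y''(x) = sum_{n>=0} (n+2)(n+1) a_{n+2} x^n.
The ODE becomes sum_n [(n+2)(n+1) a_{n+2} - 7 a_n] x^n = 0.
Setting each coefficient to zero gives the recurrence:
  (n+2)(n+1) a_{n+2} - 7 a_n = 0,
  a_{n+2} = 7 / ((n+1)(n+2)) a_n.

Check with a_0 = 2, a_1 = -1 (apply the recurrence for n = 0, 1, 2, 3): a_0 = 2, a_1 = -1, a_2 = 7, a_3 = -7/6, a_4 = 49/12, a_5 = -49/120.

a_{n+2} = 7/((n+1)(n+2)) * a_n; check: a_0 = 2, a_1 = -1, a_2 = 7, a_3 = -7/6, a_4 = 49/12, a_5 = -49/120


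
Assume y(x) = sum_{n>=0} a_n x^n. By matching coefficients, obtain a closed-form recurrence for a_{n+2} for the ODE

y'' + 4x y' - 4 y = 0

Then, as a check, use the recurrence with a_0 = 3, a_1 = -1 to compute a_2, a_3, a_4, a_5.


Substitute y = sum_n a_n x^n.
y''(x) has coefficient (n+2)(n+1) a_{n+2} at x^n;
4 x y'(x) has coefficient 4 n a_n at x^n (shift);
-4 y(x) has coefficient -4 a_n at x^n.
Matching x^n: (n+2)(n+1) a_{n+2} + (4n - 4) a_n = 0.
Thus a_{n+2} = (-4n + 4) / ((n+1)(n+2)) * a_n.

Check with a_0 = 3, a_1 = -1 (apply the recurrence for n = 0, 1, 2, 3): a_0 = 3, a_1 = -1, a_2 = 6, a_3 = 0, a_4 = -2, a_5 = 0.

a_(n+2) = (-4n + 4) / ((n+1)(n+2)) * a_n; check: a_0 = 3, a_1 = -1, a_2 = 6, a_3 = 0, a_4 = -2, a_5 = 0


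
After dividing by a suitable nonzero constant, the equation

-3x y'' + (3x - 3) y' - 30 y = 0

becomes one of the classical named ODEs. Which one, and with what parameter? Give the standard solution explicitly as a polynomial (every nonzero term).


All three coefficients share the factor -3; dividing through by -3 gives  x y'' + (1 - x) y' + 10 y = 0.
This matches the Laguerre equation x y'' + (1 - x) y' + n y = 0 with n = 10; the polynomial solution is L_10(x).
With y = sum_k a_k x^k, matching x^k gives (k+1)k a_{k+1} + (k+1) a_{k+1} - k a_k + n a_k = 0, i.e. (k+1)^2 a_{k+1} = (k - n) a_k = (k - 10) a_k. The right side vanishes at k = 10, so the series terminates at degree 10.
Standard normalization L_n(0) = 1 gives a_0 = 1. Work upward with a_{k+1} = (k - 10) a_k / (k+1)^2:
  a_1 = (0 - 10)(1) / 1^2 = -10/1 = -10
  a_2 = (1 - 10)(-10) / 2^2 = 90/4 = 45/2
  a_3 = (2 - 10)(45/2) / 3^2 = -180/9 = -20
  a_4 = (3 - 10)(-20) / 4^2 = 140/16 = 35/4
  a_5 = (4 - 10)(35/4) / 5^2 = (-105/2)/25 = -21/10
  a_6 = (5 - 10)(-21/10) / 6^2 = (21/2)/36 = 7/24
  a_7 = (6 - 10)(7/24) / 7^2 = (-7/6)/49 = -1/42
  a_8 = (7 - 10)(-1/42) / 8^2 = (1/14)/64 = 1/896
  a_9 = (8 - 10)(1/896) / 9^2 = (-1/448)/81 = -1/36288
  a_10 = (9 - 10)(-1/36288) / 10^2 = (1/36288)/100 = 1/3628800
Hence L_10(x) = x^10/3628800 - x^9/36288 + x^8/896 - x^7/42 + 7 x^6/24 - 21 x^5/10 + 35 x^4/4 - 20 x^3 + 45 x^2/2 - 10 x + 1.

L_10(x); series = x^10/3628800 - x^9/36288 + x^8/896 - x^7/42 + 7 x^6/24 - 21 x^5/10 + 35 x^4/4 - 20 x^3 + 45 x^2/2 - 10 x + 1


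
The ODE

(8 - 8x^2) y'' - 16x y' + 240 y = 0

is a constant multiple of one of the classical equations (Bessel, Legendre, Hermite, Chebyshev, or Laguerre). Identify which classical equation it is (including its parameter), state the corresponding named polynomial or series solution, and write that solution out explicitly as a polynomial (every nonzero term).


All three coefficients share the factor 8; dividing through by 8 gives  (1 - x^2) y'' - 2x y' + 30 y = 0.
This matches the Legendre equation (1 - x^2) y'' - 2x y' + n(n+1) y = 0 (note the -2x y' term) with n(n+1) = 30, so n = 5; the polynomial solution is P_5(x).
With y = sum_k a_k x^k, matching x^k gives (k+2)(k+1) a_{k+2} = [k(k+1) - n(n+1)] a_k = (k - 5)(k + 6) a_k. The right side vanishes at k = 5, so the series with the parity of 5 terminates at degree 5.
Standard normalization (P_n(1) = 1): leading coefficient (2n)!/(2^n (n!)^2) = 3628800/(32*14400) = 63/8, so a_5 = 63/8. Work downward with a_k = (k+1)(k+2) a_{k+2} / ((k - 5)(k + 6)):
  a_3 = (4)(5)(63/8) / ((3 - 5)(3 + 6)) = (315/2)/(-18) = -35/4
  a_1 = (2)(3)(-35/4) / ((1 - 5)(1 + 6)) = (-105/2)/(-28) = 15/8
Hence P_5(x) = 63 x^5/8 - 35 x^3/4 + 15 x/8.

P_5(x); series = 63 x^5/8 - 35 x^3/4 + 15 x/8


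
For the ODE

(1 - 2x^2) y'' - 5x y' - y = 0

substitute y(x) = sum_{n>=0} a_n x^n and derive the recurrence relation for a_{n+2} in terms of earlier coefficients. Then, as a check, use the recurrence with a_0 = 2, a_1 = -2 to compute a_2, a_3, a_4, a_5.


Substitute y = sum_n a_n x^n.
(1 - 2 x^2) y'' contributes (n+2)(n+1) a_{n+2} - 2 n(n-1) a_n at x^n.
-5 x y'(x) contributes -5 n a_n at x^n.
-y(x) contributes -1 a_n at x^n.
Matching x^n: (n+2)(n+1) a_{n+2} + (-2 n(n-1) - 5 n - 1) a_n = 0.
Thus a_{n+2} = (2 n(n-1) + 5 n + 1) / ((n+1)(n+2)) * a_n.

Check with a_0 = 2, a_1 = -2 (apply the recurrence for n = 0, 1, 2, 3): a_0 = 2, a_1 = -2, a_2 = 1, a_3 = -2, a_4 = 5/4, a_5 = -14/5.

a_(n+2) = (2 n(n-1) + 5 n + 1) / ((n+1)(n+2)) * a_n; check: a_0 = 2, a_1 = -2, a_2 = 1, a_3 = -2, a_4 = 5/4, a_5 = -14/5


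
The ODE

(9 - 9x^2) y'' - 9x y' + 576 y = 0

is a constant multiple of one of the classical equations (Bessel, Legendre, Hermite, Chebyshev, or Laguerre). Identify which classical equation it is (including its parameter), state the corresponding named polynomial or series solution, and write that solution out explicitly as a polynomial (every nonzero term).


All three coefficients share the factor 9; dividing through by 9 gives  (1 - x^2) y'' - x y' + 64 y = 0.
This matches the Chebyshev equation (1 - x^2) y'' - x y' + n^2 y = 0 (note the -x y' term, not -2x y') with n^2 = 64, so n = 8; the polynomial solution is T_8(x).
With y = sum_k a_k x^k, matching x^k gives (k+2)(k+1) a_{k+2} = (k^2 - n^2) a_k = (k - 8)(k + 8) a_k. The right side vanishes at k = 8, so the series with the parity of 8 terminates at degree 8.
Standard normalization: leading coefficient of T_n is 2^(n-1), so a_8 = 2^7 = 128. Work downward with a_k = (k+1)(k+2) a_{k+2} / ((k - 8)(k + 8)):
  a_6 = (7)(8)(128) / ((6 - 8)(6 + 8)) = 7168/(-28) = -256
  a_4 = (5)(6)(-256) / ((4 - 8)(4 + 8)) = -7680/(-48) = 160
  a_2 = (3)(4)(160) / ((2 - 8)(2 + 8)) = 1920/(-60) = -32
  a_0 = (1)(2)(-32) / ((0 - 8)(0 + 8)) = -64/(-64) = 1
Hence T_8(x) = 128 x^8 - 256 x^6 + 160 x^4 - 32 x^2 + 1.

T_8(x); series = 128 x^8 - 256 x^6 + 160 x^4 - 32 x^2 + 1


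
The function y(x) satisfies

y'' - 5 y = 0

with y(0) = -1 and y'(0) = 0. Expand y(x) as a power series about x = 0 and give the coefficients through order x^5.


Ansatz: y(x) = sum_{n>=0} a_n x^n, so y'(x) = sum_{n>=1} n a_n x^(n-1) and y''(x) = sum_{n>=2} n(n-1) a_n x^(n-2).
Substitute into P(x) y'' + Q(x) y' + R(x) y = 0 with P(x) = 1, Q(x) = 0, R(x) = -5, and match powers of x.
Initial conditions: a_0 = -1, a_1 = 0.
Setting the coefficient of each power of x to zero and solving order by order (substituting the coefficients already found):
  x^0: 2 a_2 - 5 a_0 = 0  ->  2 a_2 = 5 a_0 = -5  ->  a_2 = -5/2
  x^1: 6 a_3 - 5 a_1 = 0  ->  6 a_3 = 5 a_1 = 0  ->  a_3 = 0
  x^2: 12 a_4 - 5 a_2 = 0  ->  12 a_4 = 5 a_2 = -25/2  ->  a_4 = -25/24
  x^3: 20 a_5 - 5 a_3 = 0  ->  20 a_5 = 5 a_3 = 0  ->  a_5 = 0
Truncated series: y(x) = -1 - (5/2) x^2 - (25/24) x^4 + O(x^6).

a_0 = -1; a_1 = 0; a_2 = -5/2; a_3 = 0; a_4 = -25/24; a_5 = 0


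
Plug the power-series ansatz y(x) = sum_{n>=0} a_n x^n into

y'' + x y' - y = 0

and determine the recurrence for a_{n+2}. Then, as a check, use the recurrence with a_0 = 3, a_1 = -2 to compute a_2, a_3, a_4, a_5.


Substitute y = sum_n a_n x^n.
y''(x) has coefficient (n+2)(n+1) a_{n+2} at x^n;
x y'(x) has coefficient n a_n at x^n (shift);
-y(x) has coefficient -1 a_n at x^n.
Matching x^n: (n+2)(n+1) a_{n+2} + (n - 1) a_n = 0.
Thus a_{n+2} = (-n + 1) / ((n+1)(n+2)) * a_n.

Check with a_0 = 3, a_1 = -2 (apply the recurrence for n = 0, 1, 2, 3): a_0 = 3, a_1 = -2, a_2 = 3/2, a_3 = 0, a_4 = -1/8, a_5 = 0.

a_(n+2) = (-n + 1) / ((n+1)(n+2)) * a_n; check: a_0 = 3, a_1 = -2, a_2 = 3/2, a_3 = 0, a_4 = -1/8, a_5 = 0


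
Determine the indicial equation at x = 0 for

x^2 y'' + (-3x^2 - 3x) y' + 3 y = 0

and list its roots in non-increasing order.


Divide by x^2 to reach normal form y'' + P_1(x) y' + P_2(x) y = 0 with P_1(x) = -3 - 3/x and P_2(x) = 3/x^2.
x = 0 is a singular point because the y'-coefficient -3 - 3/x has a pole at x = 0 and the y-coefficient 3/x^2 has a pole at x = 0.
It is a regular singular point because x P_1(x) = p(x) = -3x - 3 and x^2 P_2(x) = q(x) = 3 are polynomials, hence analytic at x = 0.
p(0) = -3,  q(0) = 3.
Indicial equation: r(r-1) + p(0) r + q(0) = 0, i.e. r^2 + (p(0) - 1) r + q(0) = 0, i.e. r^2 - 4 r + 3 = 0.
Discriminant: (-4)^2 - 4(3) = 4, so r = (4 ± 2)/2.
Solving: r_1 = 3, r_2 = 1.

indicial: r^2 - 4 r + 3 = 0; roots r_1 = 3, r_2 = 1


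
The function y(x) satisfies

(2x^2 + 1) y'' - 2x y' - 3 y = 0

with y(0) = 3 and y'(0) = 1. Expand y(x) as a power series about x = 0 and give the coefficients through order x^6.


Ansatz: y(x) = sum_{n>=0} a_n x^n, so y'(x) = sum_{n>=1} n a_n x^(n-1) and y''(x) = sum_{n>=2} n(n-1) a_n x^(n-2).
Substitute into P(x) y'' + Q(x) y' + R(x) y = 0 with P(x) = 2x^2 + 1, Q(x) = -2x, R(x) = -3, and match powers of x.
Initial conditions: a_0 = 3, a_1 = 1.
Setting the coefficient of each power of x to zero and solving order by order (substituting the coefficients already found):
  x^0: 2 a_2 - 3 a_0 = 0  ->  2 a_2 = 3 a_0 = 9  ->  a_2 = 9/2
  x^1: 6 a_3 - 5 a_1 = 0  ->  6 a_3 = 5 a_1 = 5  ->  a_3 = 5/6
  x^2: 12 a_4 - 3 a_2 = 0  ->  12 a_4 = 3 a_2 = 27/2  ->  a_4 = 9/8
  x^3: 20 a_5 + 3 a_3 = 0  ->  20 a_5 = -3 a_3 = -5/2  ->  a_5 = -1/8
  x^4: 30 a_6 + 13 a_4 = 0  ->  30 a_6 = -13 a_4 = -117/8  ->  a_6 = -39/80
Truncated series: y(x) = 3 + x + (9/2) x^2 + (5/6) x^3 + (9/8) x^4 - (1/8) x^5 - (39/80) x^6 + O(x^7).

a_0 = 3; a_1 = 1; a_2 = 9/2; a_3 = 5/6; a_4 = 9/8; a_5 = -1/8; a_6 = -39/80
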